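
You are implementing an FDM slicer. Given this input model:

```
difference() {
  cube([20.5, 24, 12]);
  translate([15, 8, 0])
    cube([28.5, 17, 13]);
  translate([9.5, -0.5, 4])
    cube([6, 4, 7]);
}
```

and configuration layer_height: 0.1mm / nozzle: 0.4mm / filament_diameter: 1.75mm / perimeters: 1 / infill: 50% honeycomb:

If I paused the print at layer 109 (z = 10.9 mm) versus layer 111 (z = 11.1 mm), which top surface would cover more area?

layer 111 (z = 11.1 mm)

Layer 109 (z = 10.9): the cube (footprint 20.5×24) is included at this height (area 492.00 mm²); the cube at (15, 8) is present — its section is the full 28.5×17 rectangle (area 484.50 mm²); the cube at (9.5, -0.5) is present — its section is the full 6×4 rectangle (area 24.00 mm²); After the difference (first − rest): starting from the 20.5×24 cube (492.00 mm²), the 28.5×17 cube at (15, 8) partially overlaps it — only the 88.00 mm² overlap (of its 484.50 mm²) is removed, clipping the outline; the 6×4 cube at (9.5, -0.5) partially overlaps it — only the 21.00 mm² overlap (of its 24.00 mm²) is removed, clipping the outline — area = 383.00 mm². So its area = 383.00 mm². Layer 111 (z = 11.1): the 20.5×24 cube contributes its full rectangle (area 492.00 mm²); the cube at (15, 8) is present — its section is the full 28.5×17 rectangle (area 484.50 mm²); the cube at (9.5, -0.5) does not reach this height (z outside [4, 11]); Taking the first minus the rest: starting from the 20.5×24 cube (492.00 mm²), the 28.5×17 cube at (15, 8) partially overlaps it — only the 88.00 mm² overlap (of its 484.50 mm²) is removed, clipping the outline — area = 404.00 mm². So its area = 404.00 mm². Layer 111 is larger (404.00 vs 383.00 mm²).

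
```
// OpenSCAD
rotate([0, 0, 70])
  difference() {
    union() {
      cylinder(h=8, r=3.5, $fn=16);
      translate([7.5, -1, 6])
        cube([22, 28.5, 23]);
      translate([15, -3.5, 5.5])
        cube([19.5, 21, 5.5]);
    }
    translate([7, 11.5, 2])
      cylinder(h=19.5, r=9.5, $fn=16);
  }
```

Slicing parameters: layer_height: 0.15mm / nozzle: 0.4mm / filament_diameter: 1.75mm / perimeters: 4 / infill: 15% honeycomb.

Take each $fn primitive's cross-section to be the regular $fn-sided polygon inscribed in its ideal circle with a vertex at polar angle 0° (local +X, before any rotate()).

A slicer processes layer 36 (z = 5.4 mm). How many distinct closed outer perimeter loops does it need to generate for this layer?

At z = 5.4 mm: the r=3.5 cylinder contributes a regular 16-gon of circumradius 3.5; the cube at (7.5, -1) is absent (z outside [6, 29]); the cube at (15, -3.5) is not intersected at this z (z outside [5.5, 11]); Taking the union: only the r=3.5 cylinder is present, so the union is just that shape — 1 connected region; the r=9.5 cylinder at (7, 11.5) contributes a regular 16-gon of circumradius 9.5; Subtracting the remaining from the first: starting from that combined region, the r=9.5 cylinder at (7, 11.5) misses the remaining region (no effect) — 1 connected region; (rotated 70° about Z; rotation is an isometry so areas/perimeters/island counts are preserved). The result has 1 disconnected region.

1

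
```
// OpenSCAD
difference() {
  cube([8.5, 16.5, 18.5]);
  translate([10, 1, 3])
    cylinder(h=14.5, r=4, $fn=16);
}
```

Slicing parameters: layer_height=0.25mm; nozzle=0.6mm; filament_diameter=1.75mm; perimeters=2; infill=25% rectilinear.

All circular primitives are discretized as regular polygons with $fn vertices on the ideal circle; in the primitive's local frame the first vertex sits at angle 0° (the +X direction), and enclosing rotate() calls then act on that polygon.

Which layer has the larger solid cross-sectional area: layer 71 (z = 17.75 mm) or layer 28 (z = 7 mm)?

Layer 71 (z = 17.75): the cube is present — its section is the full 8.5×16.5 rectangle (area 140.25 mm²); the cylinder at (10, 1) is not intersected at this z (z outside [3, 17.5]); After the difference (first − rest): none of the subtracted shapes is present at this height, so the 8.5×16.5 cube is unchanged — area = 140.25 mm². So its area = 140.25 mm². Layer 28 (z = 7): the cube (footprint 8.5×16.5) is included at this height (area 140.25 mm²); the cylinder at (10, 1): section is a regular 16-gon, circumradius r=4 (area = (16/2)·4.000²·sin(360°/16) = 48.98 mm²); After the difference (first − rest): starting from the 8.5×16.5 cube (140.25 mm²), the r=4 cylinder at (10, 1) partially overlaps it — only the 8.87 mm² overlap (of its 48.98 mm²) is removed, clipping the outline — area = 131.38 mm². So its area = 131.38 mm². Layer 71 is larger (140.25 vs 131.38 mm²).

layer 71 (z = 17.75 mm)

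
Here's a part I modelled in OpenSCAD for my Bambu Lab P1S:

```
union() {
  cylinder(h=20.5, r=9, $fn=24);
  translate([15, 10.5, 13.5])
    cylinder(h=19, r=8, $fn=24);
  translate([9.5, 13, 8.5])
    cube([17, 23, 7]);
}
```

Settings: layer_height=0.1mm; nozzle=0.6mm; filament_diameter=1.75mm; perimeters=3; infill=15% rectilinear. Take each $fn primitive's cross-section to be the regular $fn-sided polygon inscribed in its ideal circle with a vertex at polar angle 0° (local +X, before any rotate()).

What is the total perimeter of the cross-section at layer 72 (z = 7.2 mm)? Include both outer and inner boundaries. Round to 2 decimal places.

56.39 mm

At z = 7.2 mm: the cylinder: section is a regular 24-gon, circumradius r=9 (perimeter = 2·24·9.000·sin(180°/24) = 56.39 mm); the cylinder at (15, 10.5) does not reach this height (z outside [13.5, 32.5]); the cube at (9.5, 13) is not intersected at this z (z outside [8.5, 15.5]); Taking the union: only the r=9 cylinder is present, so the union is just that shape — boundary = 56.39 mm. Overall, the cross-section is a single solid region. Total boundary length (outer) = 56.39 mm.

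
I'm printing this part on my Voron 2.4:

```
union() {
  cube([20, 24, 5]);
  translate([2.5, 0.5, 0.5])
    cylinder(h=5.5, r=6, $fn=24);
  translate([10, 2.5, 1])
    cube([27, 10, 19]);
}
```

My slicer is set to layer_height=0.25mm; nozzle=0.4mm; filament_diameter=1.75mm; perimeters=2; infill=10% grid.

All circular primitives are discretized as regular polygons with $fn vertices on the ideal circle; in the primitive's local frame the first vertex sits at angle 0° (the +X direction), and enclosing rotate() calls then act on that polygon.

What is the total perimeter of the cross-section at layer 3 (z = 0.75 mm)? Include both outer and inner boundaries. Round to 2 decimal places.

At z = 0.75 mm: the cube (footprint 20×24) is included at this height (perimeter 88.00 mm); the r=6 cylinder at (2.5, 0.5) gives a regular 24-gon of circumradius 6 (constant along its height) (perimeter = 2·24·6.000·sin(180°/24) = 37.59 mm); the cube at (10, 2.5) is absent (z outside [1, 20]); Taking the union: the regions partially overlap (shared area 46.65 mm²), so the edge portions inside another operand are dropped and the merged outline is re-measured after clipping — boundary = 98.76 mm. Overall, the cross-section is a single solid region. Total boundary length (outer) = 98.76 mm.

98.76 mm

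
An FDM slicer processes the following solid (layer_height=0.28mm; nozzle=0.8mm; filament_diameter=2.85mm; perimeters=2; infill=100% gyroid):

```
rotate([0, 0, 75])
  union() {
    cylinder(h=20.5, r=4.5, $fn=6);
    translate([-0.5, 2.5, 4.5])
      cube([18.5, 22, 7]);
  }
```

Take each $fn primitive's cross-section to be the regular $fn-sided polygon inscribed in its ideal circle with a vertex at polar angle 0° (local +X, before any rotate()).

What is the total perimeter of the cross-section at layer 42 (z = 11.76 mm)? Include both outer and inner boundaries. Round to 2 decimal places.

At z = 11.76 mm: the cylinder: section is a regular 6-gon, circumradius r=4.5 (perimeter = 2·6·4.500·sin(180°/6) = 27.00 mm); the cube at (-0.5, 2.5) is absent (z outside [4.5, 11.5]); Taking the union: only the r=4.5 cylinder is present, so the union is just that shape — boundary = 27.00 mm; (whole slice rotated 75° about Z — lengths, areas and connectivity unchanged). Overall, the cross-section is a single solid region. Total boundary length (outer) = 27.00 mm.

27.00 mm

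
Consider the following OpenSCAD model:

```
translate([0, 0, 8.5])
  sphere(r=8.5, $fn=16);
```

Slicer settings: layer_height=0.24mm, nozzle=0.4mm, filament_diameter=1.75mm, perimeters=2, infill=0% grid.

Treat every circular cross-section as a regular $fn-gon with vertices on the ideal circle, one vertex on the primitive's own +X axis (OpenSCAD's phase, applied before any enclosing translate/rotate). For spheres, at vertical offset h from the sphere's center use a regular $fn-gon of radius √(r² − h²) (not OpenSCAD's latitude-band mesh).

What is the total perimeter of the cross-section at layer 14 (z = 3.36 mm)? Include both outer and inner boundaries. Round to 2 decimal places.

At z = 3.36 mm: the r=8.5 sphere slices to a regular 16-gon of circumradius 6.770 (√(r²−h²) with h=5.14 from center) (perimeter = 2·16·6.770·sin(180°/16) = 42.26 mm). Overall, the cross-section is a single solid region. Total boundary length (outer) = 42.26 mm.

42.26 mm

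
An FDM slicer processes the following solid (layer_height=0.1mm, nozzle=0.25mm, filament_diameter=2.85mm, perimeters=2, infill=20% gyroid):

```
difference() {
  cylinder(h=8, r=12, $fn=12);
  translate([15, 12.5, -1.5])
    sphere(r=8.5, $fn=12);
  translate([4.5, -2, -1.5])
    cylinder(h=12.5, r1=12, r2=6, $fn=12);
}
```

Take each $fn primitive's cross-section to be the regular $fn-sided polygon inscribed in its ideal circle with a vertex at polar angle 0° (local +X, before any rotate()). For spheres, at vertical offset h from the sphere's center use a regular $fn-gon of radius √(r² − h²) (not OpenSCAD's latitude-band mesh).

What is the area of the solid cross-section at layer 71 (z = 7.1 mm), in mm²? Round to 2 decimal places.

At z = 7.1 mm: the r=12 cylinder contributes a regular 12-gon of circumradius 12 (area = (12/2)·12.000²·sin(360°/12) = 432.00 mm²); the sphere at (15, 12.5) does not reach this height (|z−center|=8.600 > r=8.5); the cone at (4.5, -2): at t=0.688 of its height the radius interpolates to r₁+(r₂−r₁)t = 7.872, giving a regular 12-gon of that circumradius (area = (12/2)·7.872²·sin(360°/12) = 185.91 mm²); Taking the first minus the rest: starting from the r=12 cylinder (432.00 mm²), the cone at (4.5, -2) partially overlaps it — only the 178.94 mm² overlap (of its 185.91 mm²) is removed, clipping the outline — area = 253.06 mm². Overall, the cross-section is a single solid region. Net area = 253.06 mm².

253.06 mm²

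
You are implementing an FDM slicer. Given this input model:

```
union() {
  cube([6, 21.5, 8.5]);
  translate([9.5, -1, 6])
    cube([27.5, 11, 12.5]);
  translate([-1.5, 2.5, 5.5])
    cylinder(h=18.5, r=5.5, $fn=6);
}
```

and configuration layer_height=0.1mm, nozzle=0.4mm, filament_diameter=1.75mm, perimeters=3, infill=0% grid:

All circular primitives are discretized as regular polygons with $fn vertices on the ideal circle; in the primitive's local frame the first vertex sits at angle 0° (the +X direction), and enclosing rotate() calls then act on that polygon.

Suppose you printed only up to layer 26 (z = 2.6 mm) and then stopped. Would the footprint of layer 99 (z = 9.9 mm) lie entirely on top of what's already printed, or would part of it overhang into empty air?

Compare the two slices. At z = 2.6: the cube (footprint 6×21.5) is included at this height (area 129.00 mm²); the cube at (9.5, -1) does not reach this height (z outside [6, 18.5]); the cylinder at (-1.5, 2.5) is absent (z outside [5.5, 24]); Merging all regions: only the 6×21.5 cube is present, so the union is just that shape — area = 129.00 mm². At z = 9.9: the cube is not intersected at this z (z outside [0, 8.5]); the cube at (9.5, -1) is present — its section is the full 27.5×11 rectangle (area 302.50 mm²); the r=5.5 cylinder at (-1.5, 2.5) gives a regular 6-gon of circumradius 5.5 (constant along its height) (area = (6/2)·5.500²·sin(360°/6) = 78.59 mm²); Merging all regions: the 2 present regions are separate (no shared area or edge), so areas and boundary lengths simply add and each stays a separate island — area = 381.09 mm². Checking containment: at z = 9.9 the cross-section extends beyond the z = 2.6 cross-section by about 360.39 mm².

part overhangs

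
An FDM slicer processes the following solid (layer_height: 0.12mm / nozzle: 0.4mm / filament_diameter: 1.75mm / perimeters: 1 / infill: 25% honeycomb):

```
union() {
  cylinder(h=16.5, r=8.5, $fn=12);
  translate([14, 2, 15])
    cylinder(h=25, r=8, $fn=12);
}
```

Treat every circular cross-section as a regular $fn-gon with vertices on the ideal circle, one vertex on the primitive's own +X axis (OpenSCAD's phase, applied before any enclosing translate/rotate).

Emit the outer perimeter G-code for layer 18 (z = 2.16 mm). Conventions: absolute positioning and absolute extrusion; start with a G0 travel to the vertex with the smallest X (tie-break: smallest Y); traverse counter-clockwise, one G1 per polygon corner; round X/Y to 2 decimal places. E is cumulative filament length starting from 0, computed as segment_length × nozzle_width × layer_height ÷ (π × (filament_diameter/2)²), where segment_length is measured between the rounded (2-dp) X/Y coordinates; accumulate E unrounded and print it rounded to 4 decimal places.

G0 X-8.50 Y0.00 Z2.16
G1 X-7.36 Y-4.25 E0.0878
G1 X-4.25 Y-7.36 E0.1756
G1 X0.00 Y-8.50 E0.2634
G1 X4.25 Y-7.36 E0.3512
G1 X7.36 Y-4.25 E0.4390
G1 X8.50 Y0.00 E0.5268
G1 X7.36 Y4.25 E0.6146
G1 X4.25 Y7.36 E0.7024
G1 X0.00 Y8.50 E0.7902
G1 X-4.25 Y7.36 E0.8780
G1 X-7.36 Y4.25 E0.9658
G1 X-8.50 Y0.00 E1.0536

At z = 2.16 mm: the r=8.5 cylinder contributes a regular 12-gon of circumradius 8.5; the cylinder at (14, 2) does not reach this height (z outside [15, 40]); Combining (union): only the r=8.5 cylinder is present, so the union is just that shape — 1 connected region. The outline is a single polygon with 12 vertices. Extrusion per mm of travel: 0.4 × 0.12 / (π × 0.875²) = 0.019956. Accumulating E over each segment gives final E = 1.0536.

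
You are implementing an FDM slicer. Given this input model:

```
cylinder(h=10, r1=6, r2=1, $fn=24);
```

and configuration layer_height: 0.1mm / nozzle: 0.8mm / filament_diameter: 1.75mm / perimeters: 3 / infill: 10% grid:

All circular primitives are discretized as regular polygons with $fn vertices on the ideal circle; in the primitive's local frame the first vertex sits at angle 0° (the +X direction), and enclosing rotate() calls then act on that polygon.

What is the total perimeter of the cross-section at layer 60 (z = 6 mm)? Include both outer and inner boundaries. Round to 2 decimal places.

18.80 mm

At z = 6 mm: the cone contributes a regular 24-gon of circumradius 3.000 (interpolated between r1=6 and r2=1 at t=0.600) (perimeter = 2·24·3.000·sin(180°/24) = 18.80 mm). Overall, the cross-section is a single solid region. Total boundary length (outer) = 18.80 mm.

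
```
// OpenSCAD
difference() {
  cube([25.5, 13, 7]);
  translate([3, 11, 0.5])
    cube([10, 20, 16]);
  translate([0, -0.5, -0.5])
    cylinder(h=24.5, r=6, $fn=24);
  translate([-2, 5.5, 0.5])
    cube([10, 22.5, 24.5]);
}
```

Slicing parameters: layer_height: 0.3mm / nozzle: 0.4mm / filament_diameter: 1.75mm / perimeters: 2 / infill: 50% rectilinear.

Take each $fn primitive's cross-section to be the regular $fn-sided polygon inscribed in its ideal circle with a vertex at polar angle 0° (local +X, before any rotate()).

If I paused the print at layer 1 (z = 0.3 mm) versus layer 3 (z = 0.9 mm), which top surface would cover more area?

layer 1 (z = 0.3 mm)

Layer 1 (z = 0.3): the cube (footprint 25.5×13) is included at this height (area 331.50 mm²); the cube at (3, 11) is not intersected at this z (z outside [0.5, 16.5]); the r=6 cylinder at (0, -0.5) gives a regular 24-gon of circumradius 6 (constant along its height) (area = (24/2)·6.000²·sin(360°/24) = 111.81 mm²); the cube at (-2, 5.5) is absent (z outside [0.5, 25]); Taking the first minus the rest: starting from the 25.5×13 cube (331.50 mm²), the r=6 cylinder at (0, -0.5) partially overlaps it — only the 24.97 mm² overlap (of its 111.81 mm²) is removed, clipping the outline — area = 306.53 mm². So its area = 306.53 mm². Layer 3 (z = 0.9): the 25.5×13 cube contributes its full rectangle (area 331.50 mm²); the 10×20 cube at (3, 11) contributes its full rectangle (area 200.00 mm²); the r=6 cylinder at (0, -0.5) gives a regular 24-gon of circumradius 6 (constant along its height) (area = (24/2)·6.000²·sin(360°/24) = 111.81 mm²); the cube at (-2, 5.5) (footprint 10×22.5) is included at this height (area 225.00 mm²); Taking the first minus the rest: starting from the 25.5×13 cube (331.50 mm²), the 10×20 cube at (3, 11) partially overlaps it — only the 20.00 mm² overlap (of its 200.00 mm²) is removed, clipping the outline; the r=6 cylinder at (0, -0.5) partially overlaps it — only the 24.97 mm² overlap (of its 111.81 mm²) is removed, clipping the outline; the 10×22.5 cube at (-2, 5.5) partially overlaps it — only the 50.00 mm² overlap (of its 225.00 mm²) is removed, clipping the outline — area = 236.53 mm². So its area = 236.53 mm². Layer 1 is larger (306.53 vs 236.53 mm²).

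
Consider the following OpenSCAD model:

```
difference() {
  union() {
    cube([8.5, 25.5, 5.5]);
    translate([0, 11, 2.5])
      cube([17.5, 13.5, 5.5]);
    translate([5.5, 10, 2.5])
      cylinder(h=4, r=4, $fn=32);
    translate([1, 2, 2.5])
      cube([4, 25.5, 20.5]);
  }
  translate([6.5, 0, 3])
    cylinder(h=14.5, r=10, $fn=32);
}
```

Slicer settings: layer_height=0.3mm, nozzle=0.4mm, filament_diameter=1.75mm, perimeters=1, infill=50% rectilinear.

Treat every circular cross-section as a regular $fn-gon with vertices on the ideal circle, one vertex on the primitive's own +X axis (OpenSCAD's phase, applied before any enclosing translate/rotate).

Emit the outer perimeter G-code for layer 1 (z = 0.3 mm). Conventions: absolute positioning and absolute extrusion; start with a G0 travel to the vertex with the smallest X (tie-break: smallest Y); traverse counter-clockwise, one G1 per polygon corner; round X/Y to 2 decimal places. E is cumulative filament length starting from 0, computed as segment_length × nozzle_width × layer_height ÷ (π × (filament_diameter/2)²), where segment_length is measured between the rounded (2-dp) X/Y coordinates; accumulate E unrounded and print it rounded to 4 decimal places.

At z = 0.3 mm: the cube is present — its section is the full 8.5×25.5 rectangle; the cube at (0, 11) is not intersected at this z (z outside [2.5, 8]); the cylinder at (5.5, 10) does not reach this height (z outside [2.5, 6.5]); the cube at (1, 2) is not intersected at this z (z outside [2.5, 23]); Merging all regions: only the 8.5×25.5 cube is present, so the union is just that shape — 1 connected region; the cylinder at (6.5, 0) is not intersected at this z (z outside [3, 17.5]); Subtracting the remaining from the first: none of the subtracted shapes is present at this height, so the result so far is unchanged — 1 connected region. The outline is a single polygon with 4 vertices. Extrusion per mm of travel: 0.4 × 0.3 / (π × 0.875²) = 0.049890. Accumulating E over each segment gives final E = 3.3925.

G0 X0.00 Y0.00 Z0.30
G1 X8.50 Y0.00 E0.4241
G1 X8.50 Y25.50 E1.6963
G1 X0.00 Y25.50 E2.1203
G1 X0.00 Y0.00 E3.3925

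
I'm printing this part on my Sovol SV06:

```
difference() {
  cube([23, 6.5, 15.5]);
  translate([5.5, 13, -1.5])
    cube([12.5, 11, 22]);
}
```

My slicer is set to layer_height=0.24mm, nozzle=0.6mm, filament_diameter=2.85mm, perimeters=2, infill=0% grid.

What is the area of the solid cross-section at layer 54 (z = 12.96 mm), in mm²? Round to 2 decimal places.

At z = 12.96 mm: the cube (footprint 23×6.5) is included at this height (area 149.50 mm²); the cube at (5.5, 13) is present — its section is the full 12.5×11 rectangle (area 137.50 mm²); Subtracting the remaining from the first: starting from the 23×6.5 cube (149.50 mm²), the 12.5×11 cube at (5.5, 13) misses the remaining region (no effect) — area = 149.50 mm². Overall, the cross-section is a single solid region. Net area = 149.50 mm².

149.50 mm²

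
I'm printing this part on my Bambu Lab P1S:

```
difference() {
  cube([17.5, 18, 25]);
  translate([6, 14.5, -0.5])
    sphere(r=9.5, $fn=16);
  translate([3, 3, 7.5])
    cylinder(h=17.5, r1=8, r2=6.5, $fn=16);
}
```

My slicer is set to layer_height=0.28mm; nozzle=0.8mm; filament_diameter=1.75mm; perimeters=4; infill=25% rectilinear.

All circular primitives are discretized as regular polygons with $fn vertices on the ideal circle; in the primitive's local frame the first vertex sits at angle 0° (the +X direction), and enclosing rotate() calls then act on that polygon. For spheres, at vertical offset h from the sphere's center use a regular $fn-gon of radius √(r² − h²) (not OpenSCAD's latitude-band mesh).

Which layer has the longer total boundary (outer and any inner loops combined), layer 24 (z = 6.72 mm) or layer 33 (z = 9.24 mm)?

layer 24 (z = 6.72 mm)

Layer 24 (z = 6.72): the cube (footprint 17.5×18) is included at this height (perimeter 71.00 mm); the sphere at (6, 14.5): section is a regular 16-gon, circumradius = √(r²−h²) = √(9.5²−7.22²) = 6.174 (perimeter = 2·16·6.174·sin(180°/16) = 38.55 mm); the cone at (3, 3) is not intersected at this z (z outside [7.5, 25]); Taking the first minus the rest: starting from the 17.5×18 cube, the r=9.5 sphere at (6, 14.5) partially overlaps it — only the 98.38 mm² overlap (of its 116.71 mm²) is removed, clipping the outline — boundary = 84.40 mm. So its perimeter = 84.40 mm. Layer 33 (z = 9.24): the 17.5×18 cube contributes its full rectangle (perimeter 71.00 mm); the sphere at (6, 14.5) is not intersected at this z (|z−center|=9.740 > r=9.5); the cone at (3, 3) contributes a regular 16-gon of circumradius 7.851 (interpolated between r1=8 and r2=6.5 at t=0.099) (perimeter = 2·16·7.851·sin(180°/16) = 49.01 mm); Subtracting the remaining from the first: starting from the 17.5×18 cube, the cone at (3, 3) partially overlaps it — only the 101.49 mm² overlap (of its 188.70 mm²) is removed, clipping the outline — boundary = 68.86 mm. So its perimeter = 68.86 mm. Layer 24 is larger (84.40 vs 68.86 mm).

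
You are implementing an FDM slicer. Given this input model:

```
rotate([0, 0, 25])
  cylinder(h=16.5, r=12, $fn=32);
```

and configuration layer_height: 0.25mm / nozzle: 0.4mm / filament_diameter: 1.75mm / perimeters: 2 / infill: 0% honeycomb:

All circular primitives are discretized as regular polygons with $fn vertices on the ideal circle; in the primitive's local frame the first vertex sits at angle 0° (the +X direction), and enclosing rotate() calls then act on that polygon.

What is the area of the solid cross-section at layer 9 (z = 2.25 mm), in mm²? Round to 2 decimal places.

At z = 2.25 mm: the r=12 cylinder gives a regular 32-gon of circumradius 12 (constant along its height) (area = (32/2)·12.000²·sin(360°/32) = 449.49 mm²); (whole slice rotated 25° about Z — lengths, areas and connectivity unchanged). Overall, the cross-section is a single solid region. Net area = 449.49 mm².

449.49 mm²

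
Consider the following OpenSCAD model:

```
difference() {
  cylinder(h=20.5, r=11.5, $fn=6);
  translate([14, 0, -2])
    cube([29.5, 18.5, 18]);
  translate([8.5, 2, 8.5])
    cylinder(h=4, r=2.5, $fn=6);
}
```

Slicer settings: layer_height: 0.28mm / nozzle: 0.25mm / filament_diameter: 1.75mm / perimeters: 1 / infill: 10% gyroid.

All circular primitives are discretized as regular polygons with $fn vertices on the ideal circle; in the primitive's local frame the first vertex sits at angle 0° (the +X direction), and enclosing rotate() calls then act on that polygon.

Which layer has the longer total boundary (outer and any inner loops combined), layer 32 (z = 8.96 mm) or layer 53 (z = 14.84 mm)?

layer 32 (z = 8.96 mm)

Layer 32 (z = 8.96): the cylinder: section is a regular 6-gon, circumradius r=11.5 (perimeter = 2·6·11.500·sin(180°/6) = 69.00 mm); the cube at (14, 0) is present — its section is the full 29.5×18.5 rectangle (perimeter 96.00 mm); the r=2.5 cylinder at (8.5, 2) contributes a regular 6-gon of circumradius 2.5 (perimeter = 2·6·2.500·sin(180°/6) = 15.00 mm); After the difference (first − rest): starting from the r=11.5 cylinder, the 29.5×18.5 cube at (14, 0) misses the remaining region (no effect); the r=2.5 cylinder at (8.5, 2) partially overlaps it — only the 14.63 mm² overlap (of its 16.24 mm²) is removed, clipping the outline — boundary = 77.04 mm. So its perimeter = 77.04 mm. Layer 53 (z = 14.84): the r=11.5 cylinder gives a regular 6-gon of circumradius 11.5 (constant along its height) (perimeter = 2·6·11.500·sin(180°/6) = 69.00 mm); the 29.5×18.5 cube at (14, 0) contributes its full rectangle (perimeter 96.00 mm); the cylinder at (8.5, 2) is not intersected at this z (z outside [8.5, 12.5]); Taking the first minus the rest: starting from the r=11.5 cylinder, the 29.5×18.5 cube at (14, 0) misses the remaining region (no effect) — boundary = 69.00 mm. So its perimeter = 69.00 mm. Layer 32 is larger (77.04 vs 69.00 mm).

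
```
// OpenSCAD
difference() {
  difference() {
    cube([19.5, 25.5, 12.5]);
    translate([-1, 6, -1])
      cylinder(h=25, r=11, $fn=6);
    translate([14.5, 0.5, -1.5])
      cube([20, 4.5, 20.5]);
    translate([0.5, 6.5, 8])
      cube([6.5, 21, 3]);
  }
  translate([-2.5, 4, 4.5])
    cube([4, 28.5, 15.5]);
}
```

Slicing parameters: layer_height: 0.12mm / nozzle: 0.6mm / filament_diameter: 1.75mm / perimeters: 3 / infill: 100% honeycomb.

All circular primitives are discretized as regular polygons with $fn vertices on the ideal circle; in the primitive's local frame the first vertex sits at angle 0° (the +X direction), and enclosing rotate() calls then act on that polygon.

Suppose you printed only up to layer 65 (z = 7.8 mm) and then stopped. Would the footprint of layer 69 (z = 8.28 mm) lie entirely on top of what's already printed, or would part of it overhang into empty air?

Compare the two slices. At z = 7.8: the cube is present — its section is the full 19.5×25.5 rectangle (area 497.25 mm²); the r=11 cylinder at (-1, 6) contributes a regular 6-gon of circumradius 11 (area = (6/2)·11.000²·sin(360°/6) = 314.37 mm²); the 20×4.5 cube at (14.5, 0.5) contributes its full rectangle (area 90.00 mm²); the cube at (0.5, 6.5) is absent (z outside [8, 11]); Taking the first minus the rest: starting from the 19.5×25.5 cube (497.25 mm²), the r=11 cylinder at (-1, 6) partially overlaps it — only the 118.67 mm² overlap (of its 314.37 mm²) is removed, clipping the outline; the 20×4.5 cube at (14.5, 0.5) partially overlaps it — only the 22.50 mm² overlap (of its 90.00 mm²) is removed, clipping the outline — area = 356.08 mm²; the cube at (-2.5, 4) (footprint 4×28.5) is included at this height (area 114.00 mm²); After the difference (first − rest): starting from the result so far (356.08 mm²), the 4×28.5 cube at (-2.5, 4) partially overlaps it — only the 14.96 mm² overlap (of its 114.00 mm²) is removed, clipping the outline — area = 341.12 mm². At z = 8.28: the cube (footprint 19.5×25.5) is included at this height (area 497.25 mm²); the cylinder at (-1, 6): section is a regular 6-gon, circumradius r=11 (area = (6/2)·11.000²·sin(360°/6) = 314.37 mm²); the 20×4.5 cube at (14.5, 0.5) contributes its full rectangle (area 90.00 mm²); the cube at (0.5, 6.5) is present — its section is the full 6.5×21 rectangle (area 136.50 mm²); Taking the first minus the rest: starting from the 19.5×25.5 cube (497.25 mm²), the r=11 cylinder at (-1, 6) partially overlaps it — only the 118.67 mm² overlap (of its 314.37 mm²) is removed, clipping the outline; the 20×4.5 cube at (14.5, 0.5) partially overlaps it — only the 22.50 mm² overlap (of its 90.00 mm²) is removed, clipping the outline; the 6.5×21 cube at (0.5, 6.5) partially overlaps it — only the 70.24 mm² overlap (of its 136.50 mm²) is removed, clipping the outline — area = 285.83 mm²; the cube at (-2.5, 4) (footprint 4×28.5) is included at this height (area 114.00 mm²); Taking the first minus the rest: starting from that combined region (285.83 mm²), the 4×28.5 cube at (-2.5, 4) partially overlaps it — only the 4.99 mm² overlap (of its 114.00 mm²) is removed, clipping the outline — area = 280.85 mm². Checking containment: the cross-section at z = 8.28 is a subset of the cross-section at z = 7.8.

entirely on top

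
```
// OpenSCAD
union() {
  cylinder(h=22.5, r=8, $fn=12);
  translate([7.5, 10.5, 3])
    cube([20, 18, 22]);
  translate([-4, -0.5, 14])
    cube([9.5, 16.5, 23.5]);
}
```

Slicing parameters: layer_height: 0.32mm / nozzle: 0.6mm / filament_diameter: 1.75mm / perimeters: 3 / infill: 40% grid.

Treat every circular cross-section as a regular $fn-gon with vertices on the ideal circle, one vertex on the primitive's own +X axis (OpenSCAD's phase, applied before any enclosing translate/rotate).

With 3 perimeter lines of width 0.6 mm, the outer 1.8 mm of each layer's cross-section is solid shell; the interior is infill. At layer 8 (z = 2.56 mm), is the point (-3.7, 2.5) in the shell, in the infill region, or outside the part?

At z = 2.56 mm: the r=8 cylinder contributes a regular 12-gon of circumradius 8; the cube at (7.5, 10.5) does not reach this height (z outside [3, 25]); the cube at (-4, -0.5) is absent (z outside [14, 37.5]); Taking the union: only the r=8 cylinder is present, so the union is just that shape — 1 connected region. Overall, the cross-section is a single solid region. The nearest boundary edge runs (-4.00, 6.93)→(-6.93, 4.00); distance from the point to it = 3.34 mm. The point is inside the cross-section and 3.34 mm from the nearest boundary — more than the 1.8 mm shell width (3 × 0.6), so it's in the infill interior.

infill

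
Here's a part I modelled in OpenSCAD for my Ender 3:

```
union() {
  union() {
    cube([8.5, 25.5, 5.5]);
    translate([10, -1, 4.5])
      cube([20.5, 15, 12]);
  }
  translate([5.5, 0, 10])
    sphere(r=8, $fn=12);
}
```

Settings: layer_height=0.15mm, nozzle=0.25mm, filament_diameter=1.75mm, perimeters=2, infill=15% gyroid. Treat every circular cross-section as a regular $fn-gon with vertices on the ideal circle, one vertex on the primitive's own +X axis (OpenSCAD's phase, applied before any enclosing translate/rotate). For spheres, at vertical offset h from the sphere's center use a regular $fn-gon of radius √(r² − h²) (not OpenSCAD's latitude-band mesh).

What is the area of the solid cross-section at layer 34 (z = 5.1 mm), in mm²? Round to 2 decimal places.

591.13 mm²

At z = 5.1 mm: the 8.5×25.5 cube contributes its full rectangle (area 216.75 mm²); the 20.5×15 cube at (10, -1) contributes its full rectangle (area 307.50 mm²); Taking the union: the 2 present regions are separate (no shared area or edge), so areas and boundary lengths simply add and each stays a separate island — area = 524.25 mm²; the r=8 sphere at (5.5, 0) contributes a regular 12-gon of circumradius √(8²−4.9²) = 6.324 (area = (12/2)·6.324²·sin(360°/12) = 119.97 mm²); Merging all regions: the regions partially overlap — summed areas 644.22 mm² minus the doubly-counted overlap 53.09 mm² gives 591.13 mm² — area = 591.13 mm². Overall, the cross-section is a single solid region. Net area = 591.13 mm².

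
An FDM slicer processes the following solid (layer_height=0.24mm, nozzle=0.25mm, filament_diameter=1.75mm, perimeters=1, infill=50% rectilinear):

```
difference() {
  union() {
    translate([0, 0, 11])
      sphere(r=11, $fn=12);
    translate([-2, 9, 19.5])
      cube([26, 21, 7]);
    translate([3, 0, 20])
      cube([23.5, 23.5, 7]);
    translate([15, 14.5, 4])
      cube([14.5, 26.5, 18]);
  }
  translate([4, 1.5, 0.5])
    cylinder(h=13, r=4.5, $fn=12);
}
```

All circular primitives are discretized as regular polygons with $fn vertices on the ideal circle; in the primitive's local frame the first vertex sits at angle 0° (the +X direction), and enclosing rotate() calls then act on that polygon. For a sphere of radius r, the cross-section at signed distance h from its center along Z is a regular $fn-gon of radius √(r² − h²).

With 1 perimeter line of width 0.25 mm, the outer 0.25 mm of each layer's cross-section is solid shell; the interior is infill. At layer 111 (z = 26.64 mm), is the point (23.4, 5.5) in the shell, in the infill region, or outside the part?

At z = 26.64 mm: the sphere is absent (|z−center|=15.640 > r=11); the cube at (-2, 9) is absent (z outside [19.5, 26.5]); the cube at (3, 0) is present — its section is the full 23.5×23.5 rectangle; the cube at (15, 14.5) does not reach this height (z outside [4, 22]); Combining (union): only the 23.5×23.5 cube at (3, 0) is present, so the union is just that shape — 1 connected region; the cylinder at (4, 1.5) is absent (z outside [0.5, 13.5]); Subtracting the remaining from the first: none of the subtracted shapes is present at this height, so that combined region is unchanged — 1 connected region. Overall, the cross-section is a single solid region. The nearest boundary edge runs (26.50, 0.00)→(26.50, 23.50); distance from the point to it = 3.10 mm. The point is inside the cross-section and 3.10 mm from the nearest boundary — more than the 0.25 mm shell width (1 × 0.25), so it's in the infill interior.

infill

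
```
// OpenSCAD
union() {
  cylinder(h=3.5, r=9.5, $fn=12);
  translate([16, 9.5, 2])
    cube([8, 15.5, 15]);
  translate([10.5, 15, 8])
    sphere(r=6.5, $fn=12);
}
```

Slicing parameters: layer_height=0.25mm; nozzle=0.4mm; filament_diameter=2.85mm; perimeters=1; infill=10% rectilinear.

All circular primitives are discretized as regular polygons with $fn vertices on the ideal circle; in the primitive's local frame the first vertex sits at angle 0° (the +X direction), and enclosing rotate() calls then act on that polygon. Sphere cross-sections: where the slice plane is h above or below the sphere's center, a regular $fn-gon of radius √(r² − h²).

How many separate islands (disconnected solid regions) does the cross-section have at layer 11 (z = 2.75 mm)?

3

At z = 2.75 mm: the r=9.5 cylinder gives a regular 12-gon of circumradius 9.5 (constant along its height); the 8×15.5 cube at (16, 9.5) contributes its full rectangle; the r=6.5 sphere at (10.5, 15) slices to a regular 12-gon of circumradius 3.832 (√(r²−h²) with h=5.25 from center); Merging all regions: the 3 present regions are separate (no shared area or edge), so areas and boundary lengths simply add and each stays a separate island — 3 connected regions. Overall, the cross-section has 3 separate islands. Island count = 3.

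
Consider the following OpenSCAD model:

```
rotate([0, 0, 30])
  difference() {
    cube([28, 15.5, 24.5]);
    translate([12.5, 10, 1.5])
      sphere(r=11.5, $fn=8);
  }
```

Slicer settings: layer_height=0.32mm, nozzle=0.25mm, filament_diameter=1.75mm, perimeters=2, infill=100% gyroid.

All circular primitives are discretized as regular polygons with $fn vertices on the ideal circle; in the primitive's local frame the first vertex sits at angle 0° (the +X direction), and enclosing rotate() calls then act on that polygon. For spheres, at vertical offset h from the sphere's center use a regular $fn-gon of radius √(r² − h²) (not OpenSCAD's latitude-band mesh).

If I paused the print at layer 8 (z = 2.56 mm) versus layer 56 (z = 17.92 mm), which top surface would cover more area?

Layer 8 (z = 2.56): the 28×15.5 cube contributes its full rectangle (area 434.00 mm²); the r=11.5 sphere at (12.5, 10) contributes a regular 8-gon of circumradius √(11.5²−1.06²) = 11.451 (area = (8/2)·11.451²·sin(360°/8) = 370.88 mm²); Taking the first minus the rest: starting from the 28×15.5 cube (434.00 mm²), the r=11.5 sphere at (12.5, 10) partially overlaps it — only the 293.79 mm² overlap (of its 370.88 mm²) is removed, clipping the outline — area = 140.21 mm²; (whole slice rotated 30° about Z — lengths, areas and connectivity unchanged). So its area = 140.21 mm². Layer 56 (z = 17.92): the cube (footprint 28×15.5) is included at this height (area 434.00 mm²); the sphere at (12.5, 10) does not reach this height (|z−center|=16.420 > r=11.5); Subtracting the remaining from the first: none of the subtracted shapes is present at this height, so the 28×15.5 cube is unchanged — area = 434.00 mm²; (rotated 30° about Z; rotation is an isometry so areas/perimeters/island counts are preserved). So its area = 434.00 mm². Layer 56 is larger (434.00 vs 140.21 mm²).

layer 56 (z = 17.92 mm)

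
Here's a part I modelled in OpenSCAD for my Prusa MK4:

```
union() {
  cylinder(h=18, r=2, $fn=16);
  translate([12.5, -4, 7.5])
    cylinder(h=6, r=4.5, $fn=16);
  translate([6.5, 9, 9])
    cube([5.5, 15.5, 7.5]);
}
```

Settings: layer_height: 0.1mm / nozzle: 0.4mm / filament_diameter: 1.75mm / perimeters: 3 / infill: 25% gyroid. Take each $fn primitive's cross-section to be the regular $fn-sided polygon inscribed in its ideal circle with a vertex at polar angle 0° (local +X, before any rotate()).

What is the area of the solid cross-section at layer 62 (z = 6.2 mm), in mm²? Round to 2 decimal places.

At z = 6.2 mm: the r=2 cylinder contributes a regular 16-gon of circumradius 2 (area = (16/2)·2.000²·sin(360°/16) = 12.25 mm²); the cylinder at (12.5, -4) does not reach this height (z outside [7.5, 13.5]); the cube at (6.5, 9) does not reach this height (z outside [9, 16.5]); Combining (union): only the r=2 cylinder is present, so the union is just that shape — area = 12.25 mm². Overall, the cross-section is a single solid region. Net area = 12.25 mm².

12.25 mm²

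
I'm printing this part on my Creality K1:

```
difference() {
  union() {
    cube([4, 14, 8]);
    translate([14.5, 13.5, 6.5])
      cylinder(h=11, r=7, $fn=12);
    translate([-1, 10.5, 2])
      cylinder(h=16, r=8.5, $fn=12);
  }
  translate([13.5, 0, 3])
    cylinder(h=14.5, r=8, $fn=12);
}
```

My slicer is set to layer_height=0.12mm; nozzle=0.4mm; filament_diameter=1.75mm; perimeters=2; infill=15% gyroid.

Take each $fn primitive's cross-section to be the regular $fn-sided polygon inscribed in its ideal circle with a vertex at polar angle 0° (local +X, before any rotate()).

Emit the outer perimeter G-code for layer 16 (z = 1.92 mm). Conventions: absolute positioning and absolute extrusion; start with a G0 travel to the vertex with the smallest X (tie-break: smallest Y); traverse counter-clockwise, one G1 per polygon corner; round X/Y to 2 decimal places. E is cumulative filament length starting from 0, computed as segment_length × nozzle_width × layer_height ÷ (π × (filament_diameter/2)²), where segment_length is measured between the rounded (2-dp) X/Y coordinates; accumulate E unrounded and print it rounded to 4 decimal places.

At z = 1.92 mm: the 4×14 cube contributes its full rectangle; the cylinder at (14.5, 13.5) does not reach this height (z outside [6.5, 17.5]); the cylinder at (-1, 10.5) does not reach this height (z outside [2, 18]); Combining (union): only the 4×14 cube is present, so the union is just that shape — 1 connected region; the cylinder at (13.5, 0) is not intersected at this z (z outside [3, 17.5]); Taking the first minus the rest: none of the subtracted shapes is present at this height, so the result so far is unchanged — 1 connected region. The outline is a single polygon with 4 vertices. Extrusion per mm of travel: 0.4 × 0.12 / (π × 0.875²) = 0.019956. Accumulating E over each segment gives final E = 0.7184.

G0 X0.00 Y0.00 Z1.92
G1 X4.00 Y0.00 E0.0798
G1 X4.00 Y14.00 E0.3592
G1 X0.00 Y14.00 E0.4390
G1 X0.00 Y0.00 E0.7184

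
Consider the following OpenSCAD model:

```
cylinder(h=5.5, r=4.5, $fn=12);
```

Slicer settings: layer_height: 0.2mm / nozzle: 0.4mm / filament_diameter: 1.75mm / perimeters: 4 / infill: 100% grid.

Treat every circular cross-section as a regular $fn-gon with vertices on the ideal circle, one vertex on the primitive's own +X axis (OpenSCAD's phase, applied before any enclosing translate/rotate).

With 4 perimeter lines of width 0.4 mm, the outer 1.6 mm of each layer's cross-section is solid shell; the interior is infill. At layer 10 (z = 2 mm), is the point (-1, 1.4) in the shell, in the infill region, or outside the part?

At z = 2 mm: the r=4.5 cylinder gives a regular 12-gon of circumradius 4.5 (constant along its height). Overall, the cross-section is a single solid region. The nearest boundary edge runs (-2.25, 3.90)→(-3.90, 2.25); distance from the point to it = 2.65 mm. The point is inside the cross-section and 2.65 mm from the nearest boundary — more than the 1.6 mm shell width (4 × 0.4), so it's in the infill interior.

infill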